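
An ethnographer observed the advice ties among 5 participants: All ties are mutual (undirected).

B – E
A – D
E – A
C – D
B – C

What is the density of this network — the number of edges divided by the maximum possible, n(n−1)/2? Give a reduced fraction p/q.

There are 5 edges and 5 nodes, so the maximum possible is C(5,2) = 10.
Density = 5/10 = 1/2.

1/2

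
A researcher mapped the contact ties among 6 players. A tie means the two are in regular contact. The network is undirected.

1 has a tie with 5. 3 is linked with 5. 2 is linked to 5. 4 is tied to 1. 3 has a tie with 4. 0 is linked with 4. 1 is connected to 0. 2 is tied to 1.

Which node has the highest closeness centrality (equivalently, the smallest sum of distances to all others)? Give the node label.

Farness (sum of distances to all others) for each node — 0:8, 1:6, 2:8, 3:8, 4:7, 5:7.
The smallest farness is 6, for 1, so 1 has the highest closeness.

1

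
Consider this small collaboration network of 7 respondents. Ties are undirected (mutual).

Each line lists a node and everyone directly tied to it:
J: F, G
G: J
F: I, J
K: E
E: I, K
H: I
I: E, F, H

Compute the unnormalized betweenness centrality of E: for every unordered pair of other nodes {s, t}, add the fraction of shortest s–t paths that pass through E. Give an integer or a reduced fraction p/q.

Pairs whose geodesics pass through E — H–K: 1; K–F: 1; K–G: 1; K–I: 1; K–J: 1.
All other pairs contribute 0.
Summing the contributions gives betweenness(E) = 5.

5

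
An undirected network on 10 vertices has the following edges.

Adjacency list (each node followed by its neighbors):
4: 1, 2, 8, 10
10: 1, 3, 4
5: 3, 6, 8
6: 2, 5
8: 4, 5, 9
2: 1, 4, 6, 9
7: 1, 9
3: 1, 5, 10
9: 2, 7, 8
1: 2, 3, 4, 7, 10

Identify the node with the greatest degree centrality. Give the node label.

1

Degrees — 1:5, 2:4, 3:3, 4:4, 5:3, 6:2, 7:2, 8:3, 9:3, 10:3.
The maximum is 5, attained only by 1.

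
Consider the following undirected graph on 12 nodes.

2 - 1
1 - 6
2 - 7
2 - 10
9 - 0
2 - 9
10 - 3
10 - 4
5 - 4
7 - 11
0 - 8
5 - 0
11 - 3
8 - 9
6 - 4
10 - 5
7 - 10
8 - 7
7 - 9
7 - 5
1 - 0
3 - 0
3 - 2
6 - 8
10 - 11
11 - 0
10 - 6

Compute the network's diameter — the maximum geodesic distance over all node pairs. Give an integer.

3

Eccentricity of each node (its greatest distance to any other): 0:2, 1:2, 2:2, 3:2, 4:3, 5:2, 6:2, 7:2, 8:2, 9:3, 10:2, 11:2.
The maximum eccentricity is 3, realized for instance by the pair 9–4 via 9 – 8 – 6 – 4. So the diameter is 3.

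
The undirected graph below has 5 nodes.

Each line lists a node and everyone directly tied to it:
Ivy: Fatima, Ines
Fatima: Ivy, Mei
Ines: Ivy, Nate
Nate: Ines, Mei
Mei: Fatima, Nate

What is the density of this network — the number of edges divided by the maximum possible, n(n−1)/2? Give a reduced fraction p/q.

There are 5 edges and 5 nodes, so the maximum possible is C(5,2) = 10.
Density = 5/10 = 1/2.

1/2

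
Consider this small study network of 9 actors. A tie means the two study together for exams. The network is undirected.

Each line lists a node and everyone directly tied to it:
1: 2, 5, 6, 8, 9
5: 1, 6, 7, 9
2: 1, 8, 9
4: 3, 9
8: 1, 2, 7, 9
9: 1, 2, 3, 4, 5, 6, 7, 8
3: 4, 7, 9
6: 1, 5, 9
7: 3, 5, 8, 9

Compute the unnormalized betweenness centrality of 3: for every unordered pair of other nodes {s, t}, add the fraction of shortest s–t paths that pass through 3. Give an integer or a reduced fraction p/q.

Pairs whose geodesics pass through 3 — 7–4: 1/2.
All other pairs contribute 0.
Summing the contributions gives betweenness(3) = 1/2.

1/2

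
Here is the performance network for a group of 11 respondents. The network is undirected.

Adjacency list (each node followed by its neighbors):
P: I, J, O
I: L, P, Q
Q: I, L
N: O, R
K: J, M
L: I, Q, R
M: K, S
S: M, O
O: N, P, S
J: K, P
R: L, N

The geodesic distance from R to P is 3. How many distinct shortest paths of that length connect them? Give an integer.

2

The shortest distance is 3. The length-3 paths are: R–N–O–P; R–L–I–P.
That gives 2 distinct shortest paths.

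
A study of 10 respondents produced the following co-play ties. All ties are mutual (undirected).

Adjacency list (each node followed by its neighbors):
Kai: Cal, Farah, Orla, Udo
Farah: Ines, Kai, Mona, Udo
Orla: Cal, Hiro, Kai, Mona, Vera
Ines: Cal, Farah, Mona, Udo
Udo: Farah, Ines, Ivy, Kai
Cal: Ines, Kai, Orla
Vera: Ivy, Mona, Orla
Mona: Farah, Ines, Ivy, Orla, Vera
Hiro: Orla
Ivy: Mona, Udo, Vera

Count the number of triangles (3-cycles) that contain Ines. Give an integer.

2

Ines's neighbors: Cal, Farah, Mona, and Udo.
Neighbor pairs that are themselves tied: Ines–Farah–Mona; Ines–Farah–Udo. Each forms one triangle with Ines, for 2 in total.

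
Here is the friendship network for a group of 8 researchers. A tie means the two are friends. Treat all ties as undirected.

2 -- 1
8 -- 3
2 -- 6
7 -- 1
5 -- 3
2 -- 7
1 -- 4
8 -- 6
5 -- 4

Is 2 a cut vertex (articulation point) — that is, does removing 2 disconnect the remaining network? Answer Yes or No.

No

Even without 2, every remaining node can still reach every other (the residual graph is connected), so 2 is not a cut vertex.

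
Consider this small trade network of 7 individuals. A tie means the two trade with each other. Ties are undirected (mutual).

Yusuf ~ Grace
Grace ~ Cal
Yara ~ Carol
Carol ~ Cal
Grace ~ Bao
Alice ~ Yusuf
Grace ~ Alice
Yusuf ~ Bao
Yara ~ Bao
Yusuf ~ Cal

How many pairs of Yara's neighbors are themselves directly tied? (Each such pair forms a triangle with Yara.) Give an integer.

0

Yara's neighbors are Bao and Carol, but none of them are tied to each other, so no triangle contains Yara.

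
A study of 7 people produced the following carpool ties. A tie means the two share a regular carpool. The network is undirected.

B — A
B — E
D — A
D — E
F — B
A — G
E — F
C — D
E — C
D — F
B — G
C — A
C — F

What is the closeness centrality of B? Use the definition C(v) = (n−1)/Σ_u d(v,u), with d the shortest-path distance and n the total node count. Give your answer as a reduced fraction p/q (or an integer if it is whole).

3/4

Distances from B: A:1, C:2, D:2, E:1, F:1, G:1. Sum = 8.
n = 7, so closeness = 6/8 = 3/4.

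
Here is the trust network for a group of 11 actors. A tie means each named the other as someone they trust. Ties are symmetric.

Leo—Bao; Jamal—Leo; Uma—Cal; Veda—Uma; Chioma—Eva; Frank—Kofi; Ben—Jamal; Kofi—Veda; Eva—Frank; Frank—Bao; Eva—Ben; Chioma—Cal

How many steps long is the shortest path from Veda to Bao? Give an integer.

One shortest route is Veda – Kofi – Frank – Bao, which uses 3 edges, and at distance 2 from Veda we only reach {Cal, Frank}, which does not include Bao. So d(Veda,Bao) = 3.

3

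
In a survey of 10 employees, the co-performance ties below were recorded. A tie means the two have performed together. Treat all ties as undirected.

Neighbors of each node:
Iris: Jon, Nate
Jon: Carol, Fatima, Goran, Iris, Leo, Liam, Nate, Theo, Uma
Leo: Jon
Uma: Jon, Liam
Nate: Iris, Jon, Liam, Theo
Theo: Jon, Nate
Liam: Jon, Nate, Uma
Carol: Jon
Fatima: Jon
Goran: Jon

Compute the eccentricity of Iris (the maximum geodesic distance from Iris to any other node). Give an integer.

Distances from Iris: Carol:2, Fatima:2, Goran:2, Jon:1, Leo:2, Liam:2, Nate:1, Theo:2, Uma:2.
The largest is 2 (to Goran, Uma, Liam, Leo, Theo, Fatima, and Carol), so the eccentricity of Iris is 2.

2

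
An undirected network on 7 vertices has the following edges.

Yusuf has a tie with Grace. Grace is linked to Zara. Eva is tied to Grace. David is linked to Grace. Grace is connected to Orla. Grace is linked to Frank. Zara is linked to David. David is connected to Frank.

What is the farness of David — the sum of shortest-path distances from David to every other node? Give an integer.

Distances from David: Eva:2, Frank:1, Grace:1, Orla:2, Yusuf:2, Zara:1.
Sum = 2 + 1 + 1 + 2 + 2 + 1 = 9.

9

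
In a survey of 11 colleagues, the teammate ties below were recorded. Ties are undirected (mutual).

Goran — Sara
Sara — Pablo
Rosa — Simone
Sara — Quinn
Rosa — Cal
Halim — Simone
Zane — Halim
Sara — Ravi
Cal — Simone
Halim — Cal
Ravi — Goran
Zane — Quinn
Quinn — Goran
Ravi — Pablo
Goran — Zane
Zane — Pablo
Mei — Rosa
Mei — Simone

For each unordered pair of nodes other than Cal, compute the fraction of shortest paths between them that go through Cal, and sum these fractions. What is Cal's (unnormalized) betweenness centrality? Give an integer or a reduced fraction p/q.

7/2

Pairs whose geodesics pass through Cal — Goran–Rosa: 1/2; Ravi–Rosa: 2/4; Pablo–Rosa: 1/2; Quinn–Rosa: 1/2; Zane–Rosa: 1/2; Sara–Rosa: 3/6; Halim–Rosa: 1/2.
All other pairs contribute 0.
Summing the contributions gives betweenness(Cal) = 7/2.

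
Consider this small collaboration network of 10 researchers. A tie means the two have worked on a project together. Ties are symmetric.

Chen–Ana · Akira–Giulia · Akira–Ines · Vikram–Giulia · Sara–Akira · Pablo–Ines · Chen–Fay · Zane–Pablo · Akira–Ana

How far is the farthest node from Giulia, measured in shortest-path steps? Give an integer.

Distances from Giulia: Akira:1, Ana:2, Chen:3, Fay:4, Ines:2, Pablo:3, Sara:2, Vikram:1, Zane:4.
The largest is 4 (to Zane and Fay), so the eccentricity of Giulia is 4.

4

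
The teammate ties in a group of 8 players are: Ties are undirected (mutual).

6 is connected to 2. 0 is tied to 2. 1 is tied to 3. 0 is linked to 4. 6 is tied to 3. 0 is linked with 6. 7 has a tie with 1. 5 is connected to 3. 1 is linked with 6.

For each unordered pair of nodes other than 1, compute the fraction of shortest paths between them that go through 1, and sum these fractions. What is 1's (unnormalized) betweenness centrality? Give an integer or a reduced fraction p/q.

Pairs whose geodesics pass through 1 — 6–7: 1; 4–7: 1; 5–7: 1; 7–3: 1; 7–0: 1; 7–2: 1.
All other pairs contribute 0.
Summing the contributions gives betweenness(1) = 6.

6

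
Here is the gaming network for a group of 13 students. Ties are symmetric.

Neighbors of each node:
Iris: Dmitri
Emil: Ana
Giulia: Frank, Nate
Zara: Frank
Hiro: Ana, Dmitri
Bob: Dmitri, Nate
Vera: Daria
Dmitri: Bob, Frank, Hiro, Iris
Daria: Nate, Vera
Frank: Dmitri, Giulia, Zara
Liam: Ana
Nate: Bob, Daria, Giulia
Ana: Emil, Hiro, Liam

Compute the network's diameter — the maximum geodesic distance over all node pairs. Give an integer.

Eccentricity of each node (its greatest distance to any other): Ana:6, Bob:4, Daria:6, Dmitri:4, Emil:7, Frank:4, Giulia:5, Hiro:5, Iris:5, Liam:7, Nate:5, Vera:7, Zara:5.
The maximum eccentricity is 7, realized for instance by the pair Liam–Vera via Liam – Ana – Hiro – Dmitri – Bob – Nate – Daria – Vera. So the diameter is 7.

7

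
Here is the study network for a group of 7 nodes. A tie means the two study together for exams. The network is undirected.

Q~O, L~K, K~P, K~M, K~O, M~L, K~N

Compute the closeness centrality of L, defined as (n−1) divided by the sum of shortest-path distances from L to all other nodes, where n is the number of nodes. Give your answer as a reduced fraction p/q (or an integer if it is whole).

6/11

Distances from L: K:1, M:1, N:2, O:2, P:2, Q:3. Sum = 11.
n = 7, so closeness = 6/11.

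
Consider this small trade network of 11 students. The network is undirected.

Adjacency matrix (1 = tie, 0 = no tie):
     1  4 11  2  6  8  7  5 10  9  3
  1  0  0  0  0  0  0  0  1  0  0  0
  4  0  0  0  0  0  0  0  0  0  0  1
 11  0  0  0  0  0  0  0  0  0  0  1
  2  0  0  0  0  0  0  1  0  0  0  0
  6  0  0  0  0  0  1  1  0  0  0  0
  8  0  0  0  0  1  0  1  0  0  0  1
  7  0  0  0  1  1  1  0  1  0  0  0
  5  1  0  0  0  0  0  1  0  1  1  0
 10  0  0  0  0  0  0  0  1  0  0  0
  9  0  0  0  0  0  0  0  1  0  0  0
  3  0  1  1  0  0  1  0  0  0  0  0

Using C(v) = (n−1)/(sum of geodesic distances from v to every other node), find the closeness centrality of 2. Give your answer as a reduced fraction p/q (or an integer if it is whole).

Distances from 2: 1:3, 3:3, 4:4, 5:2, 6:2, 7:1, 8:2, 9:3, 10:3, 11:4. Sum = 27.
n = 11, so closeness = 10/27.

10/27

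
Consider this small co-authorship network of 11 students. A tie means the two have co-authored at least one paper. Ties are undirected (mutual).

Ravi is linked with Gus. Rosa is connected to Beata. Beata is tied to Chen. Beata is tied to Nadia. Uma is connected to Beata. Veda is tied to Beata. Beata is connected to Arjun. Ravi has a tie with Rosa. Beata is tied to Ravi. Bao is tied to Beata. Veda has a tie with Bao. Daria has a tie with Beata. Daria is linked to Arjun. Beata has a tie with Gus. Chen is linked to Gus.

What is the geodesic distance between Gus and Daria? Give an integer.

One shortest route is Gus – Beata – Daria, which uses 2 edges, and Gus and Daria are not directly tied, so nothing shorter exists. So d(Gus,Daria) = 2.

2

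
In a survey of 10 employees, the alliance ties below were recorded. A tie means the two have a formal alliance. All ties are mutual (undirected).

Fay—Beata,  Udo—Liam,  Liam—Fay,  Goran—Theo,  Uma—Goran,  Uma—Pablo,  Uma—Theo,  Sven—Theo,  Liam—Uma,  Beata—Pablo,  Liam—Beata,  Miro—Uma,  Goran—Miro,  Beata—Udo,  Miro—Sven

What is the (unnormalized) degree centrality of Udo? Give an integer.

Udo is directly tied to Beata and Liam. That is 2 neighbors, so the degree of Udo is 2.

2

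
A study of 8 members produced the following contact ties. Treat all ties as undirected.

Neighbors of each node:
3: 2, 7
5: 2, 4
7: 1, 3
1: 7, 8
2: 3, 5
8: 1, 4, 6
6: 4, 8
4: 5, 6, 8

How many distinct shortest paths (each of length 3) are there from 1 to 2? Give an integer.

1

The shortest distance is 3, and the only length-3 path is 1–7–3–2. So there is exactly 1 shortest path.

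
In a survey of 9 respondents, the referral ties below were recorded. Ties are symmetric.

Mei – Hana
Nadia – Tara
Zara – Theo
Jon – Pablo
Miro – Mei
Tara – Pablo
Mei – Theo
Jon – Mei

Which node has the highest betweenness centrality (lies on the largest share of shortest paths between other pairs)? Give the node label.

Unnormalized betweenness of each node: Hana:0, Jon:15, Mei:21, Miro:0, Nadia:0, Pablo:12, Tara:7, Theo:7, Zara:0.
Mei has the largest value, 21, making it the main broker — the node through which the most shortest paths run.

Mei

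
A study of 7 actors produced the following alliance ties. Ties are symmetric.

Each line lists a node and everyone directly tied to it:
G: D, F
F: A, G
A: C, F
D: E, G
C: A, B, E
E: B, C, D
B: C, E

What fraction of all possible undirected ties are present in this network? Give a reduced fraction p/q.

8/21

There are 8 edges and 7 nodes, so the maximum possible is C(7,2) = 21.
Density = 8/21.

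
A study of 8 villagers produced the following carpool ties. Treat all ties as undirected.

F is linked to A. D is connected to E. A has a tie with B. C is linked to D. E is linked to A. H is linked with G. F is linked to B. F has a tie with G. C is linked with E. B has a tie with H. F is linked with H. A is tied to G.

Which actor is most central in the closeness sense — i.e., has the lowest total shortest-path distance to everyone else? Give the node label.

Farness (sum of distances to all others) for each node — A:10, B:13, C:17, D:17, E:12, F:12, G:13, H:16.
The smallest farness is 10, for A, so A has the highest closeness.

A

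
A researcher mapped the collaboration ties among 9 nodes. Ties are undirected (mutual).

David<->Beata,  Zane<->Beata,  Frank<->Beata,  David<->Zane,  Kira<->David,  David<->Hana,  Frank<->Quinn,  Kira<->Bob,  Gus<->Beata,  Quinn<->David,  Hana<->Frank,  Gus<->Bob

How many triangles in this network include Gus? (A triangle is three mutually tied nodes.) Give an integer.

0

Gus's neighbors are Beata and Bob, but none of them are tied to each other, so no triangle contains Gus.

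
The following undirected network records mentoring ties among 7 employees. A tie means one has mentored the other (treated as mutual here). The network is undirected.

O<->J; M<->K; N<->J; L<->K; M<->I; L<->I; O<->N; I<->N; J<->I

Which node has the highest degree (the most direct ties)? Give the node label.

I

Degrees — I:4, J:3, K:2, L:2, M:2, N:3, O:2.
The maximum is 4, attained only by I.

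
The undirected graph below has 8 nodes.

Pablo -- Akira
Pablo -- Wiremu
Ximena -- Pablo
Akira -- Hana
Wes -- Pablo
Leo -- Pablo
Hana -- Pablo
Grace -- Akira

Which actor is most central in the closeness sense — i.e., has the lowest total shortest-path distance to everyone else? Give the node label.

Farness (sum of distances to all others) for each node — Akira:11, Grace:17, Hana:12, Leo:14, Pablo:8, Wes:14, Wiremu:14, Ximena:14.
The smallest farness is 8, for Pablo, so Pablo has the highest closeness.

Pablo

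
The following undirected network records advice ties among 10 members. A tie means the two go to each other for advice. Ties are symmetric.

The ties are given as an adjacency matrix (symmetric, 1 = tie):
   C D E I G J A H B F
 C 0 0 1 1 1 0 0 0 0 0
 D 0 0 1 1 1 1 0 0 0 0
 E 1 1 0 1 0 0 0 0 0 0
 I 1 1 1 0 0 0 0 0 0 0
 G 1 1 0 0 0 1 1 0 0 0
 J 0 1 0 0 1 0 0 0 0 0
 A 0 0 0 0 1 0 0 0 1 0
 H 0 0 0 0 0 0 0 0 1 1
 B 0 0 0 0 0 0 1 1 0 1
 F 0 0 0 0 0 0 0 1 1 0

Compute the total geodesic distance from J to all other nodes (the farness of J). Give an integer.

21

Distances from J: A:2, B:3, C:2, D:1, E:2, F:4, G:1, H:4, I:2.
Sum = 2 + 3 + 2 + 1 + 2 + 4 + 1 + 4 + 2 = 21.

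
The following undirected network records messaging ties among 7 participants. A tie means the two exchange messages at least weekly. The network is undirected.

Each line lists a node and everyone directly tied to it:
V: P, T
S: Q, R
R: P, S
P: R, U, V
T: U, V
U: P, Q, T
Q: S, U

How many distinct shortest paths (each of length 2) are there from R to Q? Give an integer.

1

The shortest distance is 2, and the only length-2 path is R–S–Q. So there is exactly 1 shortest path.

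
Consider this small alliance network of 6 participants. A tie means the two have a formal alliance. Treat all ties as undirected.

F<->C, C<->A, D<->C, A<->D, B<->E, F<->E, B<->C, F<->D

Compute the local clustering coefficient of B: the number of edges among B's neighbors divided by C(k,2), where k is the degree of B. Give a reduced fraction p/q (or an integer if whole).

0

B's neighbors: C and E (k = 2).
Possible neighbor pairs: C(2,2) = 1. Edges among them: none → e = 0.
Clustering(B) = 0/1.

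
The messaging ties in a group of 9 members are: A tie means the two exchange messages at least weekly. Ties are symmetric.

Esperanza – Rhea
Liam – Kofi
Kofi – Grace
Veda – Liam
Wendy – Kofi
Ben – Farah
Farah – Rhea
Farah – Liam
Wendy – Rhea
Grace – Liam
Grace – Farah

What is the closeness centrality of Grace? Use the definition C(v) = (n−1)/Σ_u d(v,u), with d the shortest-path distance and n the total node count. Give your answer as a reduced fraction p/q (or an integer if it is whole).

4/7

Distances from Grace: Ben:2, Esperanza:3, Farah:1, Kofi:1, Liam:1, Rhea:2, Veda:2, Wendy:2. Sum = 14.
n = 9, so closeness = 8/14 = 4/7.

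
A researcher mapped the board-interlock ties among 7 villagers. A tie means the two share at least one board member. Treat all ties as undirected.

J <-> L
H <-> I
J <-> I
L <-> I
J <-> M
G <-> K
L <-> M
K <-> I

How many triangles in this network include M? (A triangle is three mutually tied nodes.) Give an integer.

M's neighbors: J and L.
Neighbor pairs that are themselves tied: M–J–L. Each forms one triangle with M, for 1 in total.

1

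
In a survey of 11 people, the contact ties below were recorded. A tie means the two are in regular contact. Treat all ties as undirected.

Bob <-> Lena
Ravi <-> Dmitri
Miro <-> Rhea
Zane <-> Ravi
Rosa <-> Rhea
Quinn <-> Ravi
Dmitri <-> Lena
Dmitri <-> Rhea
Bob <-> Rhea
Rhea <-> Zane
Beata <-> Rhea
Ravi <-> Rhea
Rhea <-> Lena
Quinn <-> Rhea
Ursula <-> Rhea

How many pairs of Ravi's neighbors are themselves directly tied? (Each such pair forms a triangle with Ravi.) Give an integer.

Ravi's neighbors: Dmitri, Quinn, Rhea, and Zane.
Neighbor pairs that are themselves tied: Ravi–Dmitri–Rhea; Ravi–Quinn–Rhea; Ravi–Rhea–Zane. Each forms one triangle with Ravi, for 3 in total.

3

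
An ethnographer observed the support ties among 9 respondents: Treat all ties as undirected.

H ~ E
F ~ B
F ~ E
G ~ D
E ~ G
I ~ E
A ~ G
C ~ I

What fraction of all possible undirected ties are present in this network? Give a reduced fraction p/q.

There are 8 edges and 9 nodes, so the maximum possible is C(9,2) = 36.
Density = 8/36 = 2/9.

2/9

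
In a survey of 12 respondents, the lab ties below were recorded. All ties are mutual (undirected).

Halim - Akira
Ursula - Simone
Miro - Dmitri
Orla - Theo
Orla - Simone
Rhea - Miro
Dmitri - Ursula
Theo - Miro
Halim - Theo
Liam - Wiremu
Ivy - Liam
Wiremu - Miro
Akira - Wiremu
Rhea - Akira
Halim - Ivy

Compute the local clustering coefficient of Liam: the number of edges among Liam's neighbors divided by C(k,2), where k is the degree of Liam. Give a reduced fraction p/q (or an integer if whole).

Liam's neighbors: Ivy and Wiremu (k = 2).
Possible neighbor pairs: C(2,2) = 1. Edges among them: none → e = 0.
Clustering(Liam) = 0/1.

0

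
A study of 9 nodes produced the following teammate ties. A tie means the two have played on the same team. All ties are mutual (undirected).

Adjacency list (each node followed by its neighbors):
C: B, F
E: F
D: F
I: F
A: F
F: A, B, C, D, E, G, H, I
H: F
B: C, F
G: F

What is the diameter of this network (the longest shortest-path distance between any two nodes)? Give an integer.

2

Eccentricity of each node (its greatest distance to any other): A:2, B:2, C:2, D:2, E:2, F:1, G:2, H:2, I:2.
The maximum eccentricity is 2, realized for instance by the pair I–E via I – F – E. So the diameter is 2.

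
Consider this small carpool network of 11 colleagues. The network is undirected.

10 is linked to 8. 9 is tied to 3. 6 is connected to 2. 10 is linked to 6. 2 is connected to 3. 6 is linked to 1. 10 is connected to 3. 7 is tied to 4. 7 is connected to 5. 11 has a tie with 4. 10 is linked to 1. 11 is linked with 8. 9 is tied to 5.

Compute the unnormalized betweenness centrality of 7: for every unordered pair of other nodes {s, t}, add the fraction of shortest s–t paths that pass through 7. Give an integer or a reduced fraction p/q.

Pairs whose geodesics pass through 7 — 2–4: 1/3; 3–4: 1/2; 9–4: 1; 9–11: 1/2; 5–4: 1; 5–11: 1; 5–8: 1/2.
All other pairs contribute 0.
Summing the contributions gives betweenness(7) = 29/6.

29/6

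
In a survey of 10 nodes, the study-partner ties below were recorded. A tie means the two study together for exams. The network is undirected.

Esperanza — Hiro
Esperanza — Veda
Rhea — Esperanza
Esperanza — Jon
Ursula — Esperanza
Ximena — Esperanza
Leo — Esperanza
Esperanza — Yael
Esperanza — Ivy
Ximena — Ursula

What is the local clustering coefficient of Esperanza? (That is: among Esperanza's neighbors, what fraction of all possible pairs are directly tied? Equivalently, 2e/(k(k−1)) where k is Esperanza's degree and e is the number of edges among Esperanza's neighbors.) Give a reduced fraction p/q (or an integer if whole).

Esperanza's neighbors: Hiro, Ivy, Jon, Leo, Rhea, Ursula, Veda, Ximena, and Yael (k = 9).
Possible neighbor pairs: C(9,2) = 36. Edges among them: Ursula–Ximena → e = 1.
Clustering(Esperanza) = 1/36.

1/36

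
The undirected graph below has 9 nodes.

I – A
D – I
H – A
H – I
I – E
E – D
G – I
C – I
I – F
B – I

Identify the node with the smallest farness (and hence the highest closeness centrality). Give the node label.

I

Farness (sum of distances to all others) for each node — A:14, B:15, C:15, D:14, E:14, F:15, G:15, H:14, I:8.
The smallest farness is 8, for I, so I has the highest closeness.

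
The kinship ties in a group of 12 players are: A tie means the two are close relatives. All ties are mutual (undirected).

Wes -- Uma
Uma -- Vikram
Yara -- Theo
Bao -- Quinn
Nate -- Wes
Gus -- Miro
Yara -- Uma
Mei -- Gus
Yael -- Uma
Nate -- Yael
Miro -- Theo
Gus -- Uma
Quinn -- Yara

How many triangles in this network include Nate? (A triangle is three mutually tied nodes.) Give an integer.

0

Nate's neighbors are Wes and Yael, but none of them are tied to each other, so no triangle contains Nate.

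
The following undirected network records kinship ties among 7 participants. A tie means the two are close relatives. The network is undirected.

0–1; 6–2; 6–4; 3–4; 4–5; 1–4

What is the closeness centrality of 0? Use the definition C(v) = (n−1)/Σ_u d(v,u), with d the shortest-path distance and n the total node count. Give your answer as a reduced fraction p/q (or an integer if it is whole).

3/8

Distances from 0: 1:1, 2:4, 3:3, 4:2, 5:3, 6:3. Sum = 16.
n = 7, so closeness = 6/16 = 3/8.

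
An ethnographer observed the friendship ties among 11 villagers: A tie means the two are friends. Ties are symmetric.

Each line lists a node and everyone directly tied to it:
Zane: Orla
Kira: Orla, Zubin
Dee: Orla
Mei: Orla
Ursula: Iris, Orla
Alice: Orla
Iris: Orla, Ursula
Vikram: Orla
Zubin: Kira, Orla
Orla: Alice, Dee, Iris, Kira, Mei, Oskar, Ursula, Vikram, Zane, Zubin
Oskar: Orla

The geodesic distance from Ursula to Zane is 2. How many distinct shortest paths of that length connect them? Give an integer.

The shortest distance is 2, and the only length-2 path is Ursula–Orla–Zane. So there is exactly 1 shortest path.

1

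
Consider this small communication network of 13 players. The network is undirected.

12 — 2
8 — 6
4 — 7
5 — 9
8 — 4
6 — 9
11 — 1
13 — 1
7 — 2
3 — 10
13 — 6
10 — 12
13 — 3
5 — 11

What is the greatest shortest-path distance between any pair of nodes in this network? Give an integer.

Eccentricity of each node (its greatest distance to any other): 1:5, 2:6, 3:4, 4:5, 5:6, 6:4, 7:6, 8:4, 9:5, 10:5, 11:6, 12:6, 13:4.
The maximum eccentricity is 6, realized for instance by the pair 11–7 via 11 – 1 – 13 – 6 – 8 – 4 – 7. So the diameter is 6.

6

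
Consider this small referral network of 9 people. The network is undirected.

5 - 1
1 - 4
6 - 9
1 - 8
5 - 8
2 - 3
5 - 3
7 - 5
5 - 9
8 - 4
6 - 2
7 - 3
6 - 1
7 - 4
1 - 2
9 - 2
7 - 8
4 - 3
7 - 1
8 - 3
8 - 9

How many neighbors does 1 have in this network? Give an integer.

1 is directly tied to 2, 4, 5, 6, 7, and 8. That is 6 neighbors, so the degree of 1 is 6.

6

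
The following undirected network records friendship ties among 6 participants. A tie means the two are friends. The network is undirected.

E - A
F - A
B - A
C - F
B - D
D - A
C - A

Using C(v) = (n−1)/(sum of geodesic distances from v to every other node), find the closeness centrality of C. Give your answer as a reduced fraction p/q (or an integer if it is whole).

Distances from C: A:1, B:2, D:2, E:2, F:1. Sum = 8.
n = 6, so closeness = 5/8.

5/8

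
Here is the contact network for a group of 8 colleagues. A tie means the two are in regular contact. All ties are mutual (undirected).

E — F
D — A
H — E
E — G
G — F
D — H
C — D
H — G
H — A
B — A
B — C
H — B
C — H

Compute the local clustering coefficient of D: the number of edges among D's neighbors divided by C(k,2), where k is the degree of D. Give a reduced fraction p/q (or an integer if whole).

2/3

D's neighbors: A, C, and H (k = 3).
Possible neighbor pairs: C(3,2) = 3. Edges among them: A–H, C–H → e = 2.
Clustering(D) = 2/3.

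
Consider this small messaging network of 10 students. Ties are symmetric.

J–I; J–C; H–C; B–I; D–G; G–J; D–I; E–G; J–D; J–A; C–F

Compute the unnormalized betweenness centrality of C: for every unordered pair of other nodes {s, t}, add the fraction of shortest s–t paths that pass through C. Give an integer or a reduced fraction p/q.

15

Pairs whose geodesics pass through C — E–H: 1; E–F: 1; H–I: 1; H–A: 1; H–B: 1; H–F: 1; H–D: 1; H–G: 1; H–J: 1; I–F: 1; A–F: 1; B–F: 1; F–D: 1; F–G: 1 … (+1 more pairs).
All other pairs contribute 0.
Summing the contributions gives betweenness(C) = 15.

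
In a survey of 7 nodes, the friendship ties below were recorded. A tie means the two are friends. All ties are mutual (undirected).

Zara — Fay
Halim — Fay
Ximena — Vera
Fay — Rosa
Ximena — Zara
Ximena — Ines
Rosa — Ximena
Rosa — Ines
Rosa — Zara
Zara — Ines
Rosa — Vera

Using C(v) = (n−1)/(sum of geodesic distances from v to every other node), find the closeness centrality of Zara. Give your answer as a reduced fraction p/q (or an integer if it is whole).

3/4

Distances from Zara: Fay:1, Halim:2, Ines:1, Rosa:1, Vera:2, Ximena:1. Sum = 8.
n = 7, so closeness = 6/8 = 3/4.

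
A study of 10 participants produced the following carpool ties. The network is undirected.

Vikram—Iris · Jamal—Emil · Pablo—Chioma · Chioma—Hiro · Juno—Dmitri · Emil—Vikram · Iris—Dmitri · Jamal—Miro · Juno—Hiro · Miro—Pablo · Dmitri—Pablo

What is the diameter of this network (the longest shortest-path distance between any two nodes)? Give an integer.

5

Eccentricity of each node (its greatest distance to any other): Chioma:4, Dmitri:3, Emil:5, Hiro:5, Iris:3, Jamal:4, Juno:4, Miro:3, Pablo:3, Vikram:4.
The maximum eccentricity is 5, realized for instance by the pair Hiro–Emil via Hiro – Juno – Dmitri – Iris – Vikram – Emil. So the diameter is 5.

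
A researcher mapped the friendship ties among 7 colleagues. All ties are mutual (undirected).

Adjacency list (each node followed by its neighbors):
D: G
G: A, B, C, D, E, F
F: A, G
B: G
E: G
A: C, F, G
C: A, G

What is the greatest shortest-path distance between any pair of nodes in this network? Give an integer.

Eccentricity of each node (its greatest distance to any other): A:2, B:2, C:2, D:2, E:2, F:2, G:1.
The maximum eccentricity is 2, realized for instance by the pair C–E via C – G – E. So the diameter is 2.

2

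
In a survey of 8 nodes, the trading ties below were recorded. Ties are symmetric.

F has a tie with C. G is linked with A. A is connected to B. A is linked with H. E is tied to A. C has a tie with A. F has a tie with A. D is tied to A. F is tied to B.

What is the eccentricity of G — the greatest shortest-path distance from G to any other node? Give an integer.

2

Distances from G: A:1, B:2, C:2, D:2, E:2, F:2, H:2.
The largest is 2 (to C, D, H, F, E, and B), so the eccentricity of G is 2.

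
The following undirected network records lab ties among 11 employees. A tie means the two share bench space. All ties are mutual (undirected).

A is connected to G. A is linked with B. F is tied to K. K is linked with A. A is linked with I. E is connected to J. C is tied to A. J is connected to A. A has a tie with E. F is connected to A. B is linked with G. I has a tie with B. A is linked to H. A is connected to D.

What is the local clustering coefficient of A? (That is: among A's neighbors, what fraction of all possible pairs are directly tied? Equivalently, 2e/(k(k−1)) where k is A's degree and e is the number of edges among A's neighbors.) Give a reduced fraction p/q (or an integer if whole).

4/45

A's neighbors: B, C, D, E, F, G, H, I, J, and K (k = 10).
Possible neighbor pairs: C(10,2) = 45. Edges among them: B–G, B–I, E–J, F–K → e = 4.
Clustering(A) = 4/45.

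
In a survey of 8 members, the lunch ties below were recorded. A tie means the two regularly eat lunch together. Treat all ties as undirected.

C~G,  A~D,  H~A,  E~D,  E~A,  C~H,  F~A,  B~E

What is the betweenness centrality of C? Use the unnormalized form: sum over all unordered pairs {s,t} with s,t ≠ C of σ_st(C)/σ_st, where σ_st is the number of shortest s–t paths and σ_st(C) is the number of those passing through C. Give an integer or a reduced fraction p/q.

Pairs whose geodesics pass through C — H–G: 1; G–B: 1; G–F: 1; G–D: 1; G–E: 1; G–A: 1.
All other pairs contribute 0.
Summing the contributions gives betweenness(C) = 6.

6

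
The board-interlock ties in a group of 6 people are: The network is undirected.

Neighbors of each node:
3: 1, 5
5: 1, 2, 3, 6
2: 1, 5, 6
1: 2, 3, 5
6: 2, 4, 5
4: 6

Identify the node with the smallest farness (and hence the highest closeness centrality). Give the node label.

Farness (sum of distances to all others) for each node — 1:8, 2:7, 3:9, 4:11, 5:6, 6:7.
The smallest farness is 6, for 5, so 5 has the highest closeness.

5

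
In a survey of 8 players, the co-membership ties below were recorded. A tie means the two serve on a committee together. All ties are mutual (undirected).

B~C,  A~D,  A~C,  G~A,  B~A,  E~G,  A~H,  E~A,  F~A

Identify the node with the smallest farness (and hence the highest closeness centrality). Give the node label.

A

Farness (sum of distances to all others) for each node — A:7, B:12, C:12, D:13, E:12, F:13, G:12, H:13.
The smallest farness is 7, for A, so A has the highest closeness.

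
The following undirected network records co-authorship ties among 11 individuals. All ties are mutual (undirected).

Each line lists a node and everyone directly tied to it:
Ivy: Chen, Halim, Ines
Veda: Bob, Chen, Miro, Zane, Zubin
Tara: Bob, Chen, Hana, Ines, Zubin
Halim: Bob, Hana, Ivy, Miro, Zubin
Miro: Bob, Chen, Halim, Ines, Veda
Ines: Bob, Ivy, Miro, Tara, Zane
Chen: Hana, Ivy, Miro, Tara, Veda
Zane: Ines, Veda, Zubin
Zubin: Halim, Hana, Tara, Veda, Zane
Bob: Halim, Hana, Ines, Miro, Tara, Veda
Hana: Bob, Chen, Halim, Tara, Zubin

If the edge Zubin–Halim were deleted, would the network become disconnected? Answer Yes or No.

Even without that edge, Zubin still reaches Halim via Zubin – Hana – Halim, so the network stays connected. Not a bridge.

No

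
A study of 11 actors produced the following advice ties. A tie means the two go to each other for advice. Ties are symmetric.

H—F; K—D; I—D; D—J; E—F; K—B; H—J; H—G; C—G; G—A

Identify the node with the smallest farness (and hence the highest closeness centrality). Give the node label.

Farness (sum of distances to all others) for each node — A:35, B:41, C:35, D:25, E:37, F:28, G:26, H:21, I:34, J:22, K:32.
The smallest farness is 21, for H, so H has the highest closeness.

H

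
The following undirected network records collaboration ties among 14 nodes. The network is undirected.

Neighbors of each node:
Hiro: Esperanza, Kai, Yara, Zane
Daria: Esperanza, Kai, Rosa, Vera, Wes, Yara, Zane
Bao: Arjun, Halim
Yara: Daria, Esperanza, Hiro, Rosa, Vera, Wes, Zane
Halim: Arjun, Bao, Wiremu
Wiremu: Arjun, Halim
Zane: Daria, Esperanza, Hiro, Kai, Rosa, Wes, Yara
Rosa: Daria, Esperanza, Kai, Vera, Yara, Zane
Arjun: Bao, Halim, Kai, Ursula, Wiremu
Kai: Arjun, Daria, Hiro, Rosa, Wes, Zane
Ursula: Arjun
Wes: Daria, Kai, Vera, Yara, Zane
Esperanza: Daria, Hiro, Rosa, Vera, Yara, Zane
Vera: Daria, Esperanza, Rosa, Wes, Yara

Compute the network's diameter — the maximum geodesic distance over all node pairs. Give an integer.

Eccentricity of each node (its greatest distance to any other): Arjun:3, Bao:4, Daria:3, Esperanza:4, Halim:4, Hiro:3, Kai:2, Rosa:3, Ursula:4, Vera:4, Wes:3, Wiremu:4, Yara:4, Zane:3.
The maximum eccentricity is 4, realized for instance by the pair Yara–Wiremu via Yara – Hiro – Kai – Arjun – Wiremu. So the diameter is 4.

4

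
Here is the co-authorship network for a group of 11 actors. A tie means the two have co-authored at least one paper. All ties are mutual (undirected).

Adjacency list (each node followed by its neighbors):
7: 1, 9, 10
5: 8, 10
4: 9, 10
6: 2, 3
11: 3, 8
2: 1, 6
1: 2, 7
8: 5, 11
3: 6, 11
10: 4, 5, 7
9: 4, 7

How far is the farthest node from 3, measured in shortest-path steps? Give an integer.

5

Distances from 3: 1:3, 2:2, 4:5, 5:3, 6:1, 7:4, 8:2, 9:5, 10:4, 11:1.
The largest is 5 (to 9 and 4), so the eccentricity of 3 is 5.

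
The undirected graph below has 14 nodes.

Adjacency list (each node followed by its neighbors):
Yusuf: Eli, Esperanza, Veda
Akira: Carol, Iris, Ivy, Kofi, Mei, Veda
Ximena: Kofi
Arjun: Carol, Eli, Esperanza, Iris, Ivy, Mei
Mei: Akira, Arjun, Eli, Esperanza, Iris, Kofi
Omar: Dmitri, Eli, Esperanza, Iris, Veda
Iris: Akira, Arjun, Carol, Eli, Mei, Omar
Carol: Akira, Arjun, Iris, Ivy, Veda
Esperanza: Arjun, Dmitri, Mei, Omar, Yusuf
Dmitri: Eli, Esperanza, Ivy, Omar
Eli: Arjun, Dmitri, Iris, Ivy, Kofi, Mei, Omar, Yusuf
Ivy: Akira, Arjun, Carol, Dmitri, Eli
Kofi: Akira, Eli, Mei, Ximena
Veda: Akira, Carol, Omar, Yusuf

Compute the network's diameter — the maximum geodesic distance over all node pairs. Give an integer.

3

Eccentricity of each node (its greatest distance to any other): Akira:2, Arjun:3, Carol:3, Dmitri:3, Eli:2, Esperanza:3, Iris:3, Ivy:3, Kofi:2, Mei:2, Omar:3, Veda:3, Ximena:3, Yusuf:3.
The maximum eccentricity is 3, realized for instance by the pair Veda–Ximena via Veda – Akira – Kofi – Ximena. So the diameter is 3.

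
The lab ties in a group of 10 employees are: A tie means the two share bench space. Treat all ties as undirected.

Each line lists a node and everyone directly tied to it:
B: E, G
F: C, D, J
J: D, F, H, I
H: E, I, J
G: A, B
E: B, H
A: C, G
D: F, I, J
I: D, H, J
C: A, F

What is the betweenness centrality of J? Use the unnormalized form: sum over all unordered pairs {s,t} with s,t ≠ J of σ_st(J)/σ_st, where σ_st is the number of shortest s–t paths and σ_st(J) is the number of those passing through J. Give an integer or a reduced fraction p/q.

Pairs whose geodesics pass through J — C–I: 1/2; C–H: 1; C–E: 1/2; F–I: 1/2; F–H: 1; F–E: 1; F–B: 1/2; D–H: 1/2; D–E: 1/2; D–B: 1/2; I–A: 1/2; H–A: 1/2.
All other pairs contribute 0.
Summing the contributions gives betweenness(J) = 15/2.

15/2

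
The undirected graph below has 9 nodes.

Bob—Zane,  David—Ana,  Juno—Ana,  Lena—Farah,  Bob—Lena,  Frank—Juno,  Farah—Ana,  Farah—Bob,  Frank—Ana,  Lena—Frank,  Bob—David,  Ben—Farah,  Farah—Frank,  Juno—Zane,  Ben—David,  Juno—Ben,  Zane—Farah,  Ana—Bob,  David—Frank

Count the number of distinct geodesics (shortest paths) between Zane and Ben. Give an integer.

2

The shortest distance is 2. The length-2 paths are: Zane–Farah–Ben; Zane–Juno–Ben.
That gives 2 distinct shortest paths.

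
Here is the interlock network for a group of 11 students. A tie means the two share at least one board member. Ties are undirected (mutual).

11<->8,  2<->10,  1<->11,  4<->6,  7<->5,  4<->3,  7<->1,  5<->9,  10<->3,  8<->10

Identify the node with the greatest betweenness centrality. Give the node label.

Unnormalized betweenness of each node: 1:21, 2:0, 3:16, 4:9, 5:9, 6:0, 7:16, 8:25, 9:0, 10:27, 11:24.
10 has the largest value, 27, making it the main broker — the node through which the most shortest paths run.

10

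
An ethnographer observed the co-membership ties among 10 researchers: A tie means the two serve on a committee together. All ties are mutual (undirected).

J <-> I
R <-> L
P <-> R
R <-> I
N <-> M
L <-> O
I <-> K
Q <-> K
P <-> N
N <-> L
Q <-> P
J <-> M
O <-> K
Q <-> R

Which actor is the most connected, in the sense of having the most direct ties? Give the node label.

Degrees — I:3, J:2, K:3, L:3, M:2, N:3, O:2, P:3, Q:3, R:4.
The maximum is 4, attained only by R.

R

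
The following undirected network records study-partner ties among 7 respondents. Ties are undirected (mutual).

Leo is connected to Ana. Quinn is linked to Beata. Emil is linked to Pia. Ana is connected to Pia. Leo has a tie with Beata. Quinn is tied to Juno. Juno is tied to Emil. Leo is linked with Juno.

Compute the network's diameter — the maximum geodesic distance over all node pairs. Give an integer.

Eccentricity of each node (its greatest distance to any other): Ana:3, Beata:3, Emil:3, Juno:2, Leo:2, Pia:3, Quinn:3.
The maximum eccentricity is 3, realized for instance by the pair Emil–Beata via Emil – Juno – Leo – Beata. So the diameter is 3.

3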